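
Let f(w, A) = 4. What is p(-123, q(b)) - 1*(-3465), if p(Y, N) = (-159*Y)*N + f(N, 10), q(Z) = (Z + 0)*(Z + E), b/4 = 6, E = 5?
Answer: 13615141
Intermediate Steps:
b = 24 (b = 4*6 = 24)
q(Z) = Z*(5 + Z) (q(Z) = (Z + 0)*(Z + 5) = Z*(5 + Z))
p(Y, N) = 4 - 159*N*Y (p(Y, N) = (-159*Y)*N + 4 = -159*N*Y + 4 = 4 - 159*N*Y)
p(-123, q(b)) - 1*(-3465) = (4 - 159*24*(5 + 24)*(-123)) - 1*(-3465) = (4 - 159*24*29*(-123)) + 3465 = (4 - 159*696*(-123)) + 3465 = (4 + 13611672) + 3465 = 13611676 + 3465 = 13615141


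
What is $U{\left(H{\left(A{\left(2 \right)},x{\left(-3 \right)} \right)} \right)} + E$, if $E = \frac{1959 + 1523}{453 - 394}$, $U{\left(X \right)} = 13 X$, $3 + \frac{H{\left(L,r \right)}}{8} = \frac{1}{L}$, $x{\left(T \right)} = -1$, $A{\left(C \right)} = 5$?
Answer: $- \frac{68494}{295} \approx -232.18$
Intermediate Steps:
$H{\left(L,r \right)} = -24 + \frac{8}{L}$
$E = \frac{3482}{59} \approx 59.017$
$U{\left(H{\left(A{\left(2 \right)},x{\left(-3 \right)} \right)} \right)} + E = 13 \left(-24 + \frac{8}{5}\right) + \frac{3482}{59} = 13 \left(- \frac{112}{5}\right) + \frac{3482}{59} = - \frac{1456}{5} + \frac{3482}{59} = - \frac{68494}{295}$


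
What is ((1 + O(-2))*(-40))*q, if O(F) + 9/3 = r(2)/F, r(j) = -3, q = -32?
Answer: -640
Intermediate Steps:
O(F) = -3 - 3/F
((1 + O(-2))*(-40))*q = ((1 + (-3 - 3/(-2)))*(-40))*(-32) = ((1 + (-3 - 3*(-1/2)))*(-40))*(-32) = ((1 + (-3 + 3/2))*(-40))*(-32) = ((1 - 3/2)*(-40))*(-32) = -1/2*(-40)*(-32) = 20*(-32) = -640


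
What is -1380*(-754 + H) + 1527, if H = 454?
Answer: 415527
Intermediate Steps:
-1380*(-754 + H) + 1527 = -1380*(-754 + 454) + 1527 = -1380*(-300) + 1527 = 414000 + 1527 = 415527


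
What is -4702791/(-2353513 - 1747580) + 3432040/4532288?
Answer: 1474563268147/774472274616 ≈ 1.9040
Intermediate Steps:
-4702791/(-2353513 - 1747580) + 3432040/4532288 = -4702791/(-4101093) + 3432040*(1/4532288) = -4702791*(-1/4101093) + 429005/566536 = 1567597/1367031 + 429005/566536 = 1474563268147/774472274616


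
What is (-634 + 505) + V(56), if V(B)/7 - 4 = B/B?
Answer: -94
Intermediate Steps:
V(B) = 35 (V(B) = 28 + 7*(B/B) = 28 + 7*1 = 28 + 7 = 35)
(-634 + 505) + V(56) = (-634 + 505) + 35 = -129 + 35 = -94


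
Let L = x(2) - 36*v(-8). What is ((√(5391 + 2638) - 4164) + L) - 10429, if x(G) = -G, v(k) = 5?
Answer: -14775 + √8029 ≈ -14685.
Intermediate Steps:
L = -182 (L = -1*2 - 36*5 = -2 - 180 = -182)
((√(5391 + 2638) - 4164) + L) - 10429 = ((√(5391 + 2638) - 4164) - 182) - 10429 = ((√8029 - 4164) - 182) - 10429 = ((-4164 + √8029) - 182) - 10429 = (-4346 + √8029) - 10429 = -14775 + √8029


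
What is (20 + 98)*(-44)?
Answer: -5192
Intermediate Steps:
(20 + 98)*(-44) = 118*(-44) = -5192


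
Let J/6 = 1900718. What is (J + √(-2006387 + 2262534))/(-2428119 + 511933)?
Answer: -5702154/958093 - √256147/1916186 ≈ -5.9518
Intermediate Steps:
J = 11404308 (J = 6*1900718 = 11404308)
(J + √(-2006387 + 2262534))/(-2428119 + 511933) = (11404308 + √(-2006387 + 2262534))/(-2428119 + 511933) = (11404308 + √256147)/(-1916186) = (11404308 + √256147)*(-1/1916186) = -5702154/958093 - √256147/1916186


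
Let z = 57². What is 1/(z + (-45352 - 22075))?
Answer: -1/64178 ≈ -1.5582e-5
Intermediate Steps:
z = 3249
1/(z + (-45352 - 22075)) = 1/(3249 + (-45352 - 22075)) = 1/(3249 - 67427) = 1/(-64178) = -1/64178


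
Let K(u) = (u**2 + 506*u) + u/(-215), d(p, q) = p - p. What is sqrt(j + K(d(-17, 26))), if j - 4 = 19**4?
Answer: 5*sqrt(5213) ≈ 361.01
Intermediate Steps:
d(p, q) = 0
K(u) = u**2 + 108789*u/215 (K(u) = (u**2 + 506*u) + u*(-1/215) = (u**2 + 506*u) - u/215 = u**2 + 108789*u/215)
j = 130325 (j = 4 + 19**4 = 4 + 130321 = 130325)
sqrt(j + K(d(-17, 26))) = sqrt(130325 + (1/215)*0*(108789 + 215*0)) = sqrt(130325 + (1/215)*0*(108789 + 0)) = sqrt(130325 + (1/215)*0*108789) = sqrt(130325 + 0) = sqrt(130325) = 5*sqrt(5213)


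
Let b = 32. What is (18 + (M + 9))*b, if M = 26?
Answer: 1696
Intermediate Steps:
(18 + (M + 9))*b = (18 + (26 + 9))*32 = (18 + 35)*32 = 53*32 = 1696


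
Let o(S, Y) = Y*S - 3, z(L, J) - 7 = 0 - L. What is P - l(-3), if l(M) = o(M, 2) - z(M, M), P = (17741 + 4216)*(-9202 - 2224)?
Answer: -250880663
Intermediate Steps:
z(L, J) = 7 - L (z(L, J) = 7 + (0 - L) = 7 - L)
P = -250880682 (P = 21957*(-11426) = -250880682)
o(S, Y) = -3 + S*Y (o(S, Y) = S*Y - 3 = -3 + S*Y)
l(M) = -10 + 3*M (l(M) = (-3 + M*2) - (7 - M) = (-3 + 2*M) + (-7 + M) = -10 + 3*M)
P - l(-3) = -250880682 - (-10 + 3*(-3)) = -250880682 - (-10 - 9) = -250880682 - 1*(-19) = -250880682 + 19 = -250880663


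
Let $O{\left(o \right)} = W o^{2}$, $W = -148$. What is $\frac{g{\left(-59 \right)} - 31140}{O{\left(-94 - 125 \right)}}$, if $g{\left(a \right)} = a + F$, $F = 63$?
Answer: $\frac{7784}{1774557} \approx 0.0043864$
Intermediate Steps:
$g{\left(a \right)} = 63 + a$ ($g{\left(a \right)} = a + 63 = 63 + a$)
$O{\left(o \right)} = - 148 o^{2}$
$\frac{g{\left(-59 \right)} - 31140}{O{\left(-94 - 125 \right)}} = \frac{\left(63 - 59\right) - 31140}{\left(-148\right) \left(-94 - 125\right)^{2}} = \frac{4 - 31140}{\left(-148\right) \left(-94 - 125\right)^{2}} = - \frac{31136}{\left(-148\right) \left(-219\right)^{2}} = - \frac{31136}{\left(-148\right) 47961} = - \frac{31136}{-7098228} = \left(-31136\right) \left(- \frac{1}{7098228}\right) = \frac{7784}{1774557}$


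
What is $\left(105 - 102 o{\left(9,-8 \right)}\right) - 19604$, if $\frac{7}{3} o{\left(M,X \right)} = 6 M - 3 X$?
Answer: $- \frac{160361}{7} \approx -22909.0$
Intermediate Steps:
$o{\left(M,X \right)} = - \frac{9 X}{7} + \frac{18 M}{7}$ ($o{\left(M,X \right)} = \frac{3 \left(6 M - 3 X\right)}{7} = \frac{3 \left(- 3 X + 6 M\right)}{7} = - \frac{9 X}{7} + \frac{18 M}{7}$)
$\left(105 - 102 o{\left(9,-8 \right)}\right) - 19604 = \left(105 - 102 \left(\left(- \frac{9}{7}\right) \left(-8\right) + \frac{18}{7} \cdot 9\right)\right) - 19604 = \left(105 - 102 \left(\frac{72}{7} + \frac{162}{7}\right)\right) - 19604 = \left(105 - \frac{23868}{7}\right) - 19604 = - \frac{23133}{7} - 19604 = - \frac{160361}{7}$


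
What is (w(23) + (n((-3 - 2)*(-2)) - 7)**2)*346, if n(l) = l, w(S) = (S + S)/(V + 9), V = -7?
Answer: 11072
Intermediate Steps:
w(S) = S (w(S) = (S + S)/(-7 + 9) = (2*S)/2 = (2*S)*(1/2) = S)
(w(23) + (n((-3 - 2)*(-2)) - 7)**2)*346 = (23 + ((-3 - 2)*(-2) - 7)**2)*346 = (23 + (-5*(-2) - 7)**2)*346 = (23 + (10 - 7)**2)*346 = (23 + 3**2)*346 = (23 + 9)*346 = 32*346 = 11072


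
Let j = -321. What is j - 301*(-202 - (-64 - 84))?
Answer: 15933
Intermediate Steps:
j - 301*(-202 - (-64 - 84)) = -321 - 301*(-202 - (-64 - 84)) = -321 - 301*(-202 - 1*(-148)) = -321 - 301*(-202 + 148) = -321 - 301*(-54) = -321 + 16254 = 15933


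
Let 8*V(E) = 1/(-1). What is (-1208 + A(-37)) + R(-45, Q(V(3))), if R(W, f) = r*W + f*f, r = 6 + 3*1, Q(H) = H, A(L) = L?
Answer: -105599/64 ≈ -1650.0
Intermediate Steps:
V(E) = -1/8 (V(E) = (1/8)/(-1) = (1/8)*(-1) = -1/8)
r = 9 (r = 6 + 3 = 9)
R(W, f) = f**2 + 9*W (R(W, f) = 9*W + f*f = 9*W + f**2 = f**2 + 9*W)
(-1208 + A(-37)) + R(-45, Q(V(3))) = (-1208 - 37) + ((-1/8)**2 + 9*(-45)) = -1245 + (1/64 - 405) = -1245 - 25919/64 = -105599/64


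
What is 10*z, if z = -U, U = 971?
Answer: -9710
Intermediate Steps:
z = -971 (z = -1*971 = -971)
10*z = 10*(-971) = -9710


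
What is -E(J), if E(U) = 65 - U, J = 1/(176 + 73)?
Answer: -16184/249 ≈ -64.996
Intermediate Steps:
J = 1/249 ≈ 0.0040161
-E(J) = -(65 - 1*1/249) = -(65 - 1/249) = -1*16184/249 = -16184/249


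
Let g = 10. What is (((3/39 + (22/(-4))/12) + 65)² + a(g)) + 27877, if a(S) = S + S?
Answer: 3122071489/97344 ≈ 32073.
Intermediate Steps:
a(S) = 2*S
(((3/39 + (22/(-4))/12) + 65)² + a(g)) + 27877 = (((3/39 + (22/(-4))/12) + 65)² + 2*10) + 27877 = (((3*(1/39) + (22*(-¼))*(1/12)) + 65)² + 20) + 27877 = (((1/13 - 11/2*1/12) + 65)² + 20) + 27877 = (((1/13 - 11/24) + 65)² + 20) + 27877 = ((-119/312 + 65)² + 20) + 27877 = ((20161/312)² + 20) + 27877 = (406465921/97344 + 20) + 27877 = 408412801/97344 + 27877 = 3122071489/97344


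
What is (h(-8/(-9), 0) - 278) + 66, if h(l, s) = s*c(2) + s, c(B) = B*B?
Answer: -212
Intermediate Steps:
c(B) = B**2
h(l, s) = 5*s (h(l, s) = s*2**2 + s = s*4 + s = 4*s + s = 5*s)
(h(-8/(-9), 0) - 278) + 66 = (5*0 - 278) + 66 = (0 - 278) + 66 = -278 + 66 = -212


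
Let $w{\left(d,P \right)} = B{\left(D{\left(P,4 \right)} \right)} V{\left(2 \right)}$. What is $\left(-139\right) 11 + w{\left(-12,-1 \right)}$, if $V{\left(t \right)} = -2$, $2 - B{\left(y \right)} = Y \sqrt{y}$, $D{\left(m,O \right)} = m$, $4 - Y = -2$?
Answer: $-1533 + 12 i \approx -1533.0 + 12.0 i$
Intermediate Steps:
$Y = 6$ ($Y = 4 - -2 = 4 + 2 = 6$)
$B{\left(y \right)} = 2 - 6 \sqrt{y}$
$w{\left(d,P \right)} = -4 + 12 \sqrt{P}$ ($w{\left(d,P \right)} = \left(2 - 6 \sqrt{P}\right) \left(-2\right) = -4 + 12 \sqrt{P}$)
$\left(-139\right) 11 + w{\left(-12,-1 \right)} = \left(-139\right) 11 - \left(4 - 12 \sqrt{-1}\right) = -1529 - \left(4 - 12 i\right) = -1533 + 12 i$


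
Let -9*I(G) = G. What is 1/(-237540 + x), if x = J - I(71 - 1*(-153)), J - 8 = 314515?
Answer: 9/693071 ≈ 1.2986e-5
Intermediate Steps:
I(G) = -G/9
J = 314523 (J = 8 + 314515 = 314523)
x = 2830931/9 (x = 314523 - (-1)*(71 - 1*(-153))/9 = 314523 - (-1)*(71 + 153)/9 = 314523 - (-1)*224/9 = 314523 - 1*(-224/9) = 314523 + 224/9 = 2830931/9 ≈ 3.1455e+5)
1/(-237540 + x) = 1/(-237540 + 2830931/9) = 1/(693071/9) = 9/693071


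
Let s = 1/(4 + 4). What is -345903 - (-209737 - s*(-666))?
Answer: -544997/4 ≈ -1.3625e+5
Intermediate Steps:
s = ⅛ (s = 1/8 = ⅛ ≈ 0.12500)
-345903 - (-209737 - s*(-666)) = -345903 - (-209737 - (-666)/8) = -345903 - (-209737 - 1*(-333/4)) = -345903 - (-209737 + 333/4) = -345903 - 1*(-838615/4) = -345903 + 838615/4 = -544997/4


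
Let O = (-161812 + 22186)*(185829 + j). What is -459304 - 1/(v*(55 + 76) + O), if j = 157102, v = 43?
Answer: -21992430033171591/47882078173 ≈ -4.5930e+5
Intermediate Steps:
O = -47882083806 (O = (-161812 + 22186)*(185829 + 157102) = -139626*342931 = -47882083806)
-459304 - 1/(v*(55 + 76) + O) = -459304 - 1/(43*(55 + 76) - 47882083806) = -459304 - 1/(43*131 - 47882083806) = -459304 - 1/(5633 - 47882083806) = -459304 - 1/(-47882078173) = -459304 - 1*(-1/47882078173) = -459304 + 1/47882078173 = -21992430033171591/47882078173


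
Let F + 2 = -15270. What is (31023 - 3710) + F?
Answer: 12041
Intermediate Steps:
F = -15272 (F = -2 - 15270 = -15272)
(31023 - 3710) + F = (31023 - 3710) - 15272 = 27313 - 15272 = 12041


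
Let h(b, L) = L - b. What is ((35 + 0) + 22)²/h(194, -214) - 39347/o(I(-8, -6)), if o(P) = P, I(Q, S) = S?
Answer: 2672347/408 ≈ 6549.9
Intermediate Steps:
((35 + 0) + 22)²/h(194, -214) - 39347/o(I(-8, -6)) = ((35 + 0) + 22)²/(-214 - 1*194) - 39347/(-6) = (35 + 22)²/(-214 - 194) - 39347*(-⅙) = 57²/(-408) + 39347/6 = 3249*(-1/408) + 39347/6 = -1083/136 + 39347/6 = 2672347/408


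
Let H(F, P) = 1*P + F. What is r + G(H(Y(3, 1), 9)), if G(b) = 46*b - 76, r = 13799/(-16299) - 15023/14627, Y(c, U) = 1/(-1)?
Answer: 69167700266/238405473 ≈ 290.13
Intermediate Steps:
Y(c, U) = -1
H(F, P) = F + P (H(F, P) = P + F = F + P)
r = -446697850/238405473 (r = 13799*(-1/16299) - 15023*1/14627 = -13799/16299 - 15023/14627 = -446697850/238405473 ≈ -1.8737)
G(b) = -76 + 46*b
r + G(H(Y(3, 1), 9)) = -446697850/238405473 + (-76 + 46*(-1 + 9)) = -446697850/238405473 + (-76 + 46*8) = -446697850/238405473 + (-76 + 368) = -446697850/238405473 + 292 = 69167700266/238405473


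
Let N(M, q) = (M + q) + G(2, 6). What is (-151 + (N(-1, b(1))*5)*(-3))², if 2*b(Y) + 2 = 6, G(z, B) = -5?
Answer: 8281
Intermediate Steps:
b(Y) = 2 (b(Y) = -1 + (½)*6 = -1 + 3 = 2)
N(M, q) = -5 + M + q (N(M, q) = (M + q) - 5 = -5 + M + q)
(-151 + (N(-1, b(1))*5)*(-3))² = (-151 + ((-5 - 1 + 2)*5)*(-3))² = (-151 - 4*5*(-3))² = (-151 - 20*(-3))² = (-151 + 60)² = (-91)² = 8281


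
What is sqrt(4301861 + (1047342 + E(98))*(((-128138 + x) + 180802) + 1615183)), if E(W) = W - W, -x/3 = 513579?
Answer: sqrt(133131943481) ≈ 3.6487e+5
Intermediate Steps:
x = -1540737 (x = -3*513579 = -1540737)
E(W) = 0
sqrt(4301861 + (1047342 + E(98))*(((-128138 + x) + 180802) + 1615183)) = sqrt(4301861 + (1047342 + 0)*(((-128138 - 1540737) + 180802) + 1615183)) = sqrt(4301861 + 1047342*((-1668875 + 180802) + 1615183)) = sqrt(4301861 + 1047342*(-1488073 + 1615183)) = sqrt(4301861 + 1047342*127110) = sqrt(4301861 + 133127641620) = sqrt(133131943481)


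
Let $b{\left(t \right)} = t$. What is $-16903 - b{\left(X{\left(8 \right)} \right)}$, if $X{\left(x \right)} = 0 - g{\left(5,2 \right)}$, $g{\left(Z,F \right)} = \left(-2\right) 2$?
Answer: $-16907$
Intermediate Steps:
$g{\left(Z,F \right)} = -4$
$X{\left(x \right)} = 4$ ($X{\left(x \right)} = 0 - -4 = 0 + 4 = 4$)
$-16903 - b{\left(X{\left(8 \right)} \right)} = -16903 - 4 = -16907$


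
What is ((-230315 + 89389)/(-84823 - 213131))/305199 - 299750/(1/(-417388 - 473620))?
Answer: 12143478995848579174463/45467631423 ≈ 2.6708e+11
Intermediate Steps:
((-230315 + 89389)/(-84823 - 213131))/305199 - 299750/(1/(-417388 - 473620)) = -140926/(-297954)*(1/305199) - 299750/(1/(-891008)) = -140926*(-1/297954)*(1/305199) - 299750/(-1/891008) = (70463/148977)*(1/305199) - 299750*(-891008) = 70463/45467631423 + 267079648000 = 12143478995848579174463/45467631423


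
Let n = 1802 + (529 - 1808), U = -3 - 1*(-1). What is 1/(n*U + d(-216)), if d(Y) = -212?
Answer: -1/1258 ≈ -0.00079491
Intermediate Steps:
U = -2 (U = -3 + 1 = -2)
n = 523 (n = 1802 - 1279 = 523)
1/(n*U + d(-216)) = 1/(523*(-2) - 212) = 1/(-1046 - 212) = 1/(-1258) = -1/1258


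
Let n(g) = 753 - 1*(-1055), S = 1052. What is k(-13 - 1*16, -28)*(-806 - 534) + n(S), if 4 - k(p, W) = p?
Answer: -42412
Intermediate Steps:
k(p, W) = 4 - p
n(g) = 1808 (n(g) = 753 + 1055 = 1808)
k(-13 - 1*16, -28)*(-806 - 534) + n(S) = (4 - (-13 - 1*16))*(-806 - 534) + 1808 = (4 - (-13 - 16))*(-1340) + 1808 = (4 - 1*(-29))*(-1340) + 1808 = (4 + 29)*(-1340) + 1808 = 33*(-1340) + 1808 = -44220 + 1808 = -42412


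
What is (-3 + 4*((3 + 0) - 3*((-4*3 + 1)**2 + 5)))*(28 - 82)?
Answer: 81162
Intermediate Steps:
(-3 + 4*((3 + 0) - 3*((-4*3 + 1)**2 + 5)))*(28 - 82) = (-3 + 4*(3 - 3*((-12 + 1)**2 + 5)))*(-54) = (-3 + 4*(3 - 3*((-11)**2 + 5)))*(-54) = (-3 + 4*(3 - 3*(121 + 5)))*(-54) = (-3 + 4*(3 - 3*126))*(-54) = (-3 + 4*(3 - 378))*(-54) = (-3 + 4*(-375))*(-54) = (-3 - 1500)*(-54) = -1503*(-54) = 81162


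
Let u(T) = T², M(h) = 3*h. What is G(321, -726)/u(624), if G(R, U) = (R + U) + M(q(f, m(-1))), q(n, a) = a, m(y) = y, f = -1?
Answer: -17/16224 ≈ -0.0010478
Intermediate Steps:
G(R, U) = -3 + R + U (G(R, U) = (R + U) + 3*(-1) = (R + U) - 3 = -3 + R + U)
G(321, -726)/u(624) = (-3 + 321 - 726)/(624²) = -408/389376 = -408*1/389376 = -17/16224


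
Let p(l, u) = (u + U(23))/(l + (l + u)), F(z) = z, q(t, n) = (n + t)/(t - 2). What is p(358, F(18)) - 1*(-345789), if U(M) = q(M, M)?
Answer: 2664996035/7707 ≈ 3.4579e+5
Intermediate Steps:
q(t, n) = (n + t)/(-2 + t)
U(M) = 2*M/(-2 + M) (U(M) = (M + M)/(-2 + M) = (2*M)/(-2 + M) = 2*M/(-2 + M))
p(l, u) = (46/21 + u)/(u + 2*l) (p(l, u) = (u + 2*23/(-2 + 23))/(l + (l + u)) = (u + 2*23/21)/(u + 2*l) = (u + 2*23*(1/21))/(u + 2*l) = (u + 46/21)/(u + 2*l) = (46/21 + u)/(u + 2*l))
p(358, F(18)) - 1*(-345789) = (46/21 + 18)/(18 + 2*358) - 1*(-345789) = (424/21)/(18 + 716) + 345789 = (424/21)/734 + 345789 = (1/734)*(424/21) + 345789 = 212/7707 + 345789 = 2664996035/7707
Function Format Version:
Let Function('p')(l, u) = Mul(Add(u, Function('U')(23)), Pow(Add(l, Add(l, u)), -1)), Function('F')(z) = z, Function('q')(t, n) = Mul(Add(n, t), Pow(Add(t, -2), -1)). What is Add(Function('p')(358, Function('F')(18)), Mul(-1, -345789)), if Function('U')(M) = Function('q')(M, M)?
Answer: Rational(2664996035, 7707) ≈ 3.4579e+5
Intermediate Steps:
Function('q')(t, n) = Mul(Pow(Add(-2, t), -1), Add(n, t)) (Function('q')(t, n) = Mul(Add(n, t), Pow(Add(-2, t), -1)) = Mul(Pow(Add(-2, t), -1), Add(n, t)))
Function('U')(M) = Mul(2, M, Pow(Add(-2, M), -1)) (Function('U')(M) = Mul(Pow(Add(-2, M), -1), Add(M, M)) = Mul(Pow(Add(-2, M), -1), Mul(2, M)) = Mul(2, M, Pow(Add(-2, M), -1)))
Function('p')(l, u) = Mul(Pow(Add(u, Mul(2, l)), -1), Add(Rational(46, 21), u)) (Function('p')(l, u) = Mul(Add(u, Mul(2, 23, Pow(Add(-2, 23), -1))), Pow(Add(l, Add(l, u)), -1)) = Mul(Add(u, Mul(2, 23, Pow(21, -1))), Pow(Add(u, Mul(2, l)), -1)) = Mul(Add(u, Mul(2, 23, Rational(1, 21))), Pow(Add(u, Mul(2, l)), -1)) = Mul(Add(u, Rational(46, 21)), Pow(Add(u, Mul(2, l)), -1)) = Mul(Add(Rational(46, 21), u), Pow(Add(u, Mul(2, l)), -1)) = Mul(Pow(Add(u, Mul(2, l)), -1), Add(Rational(46, 21), u)))
Add(Function('p')(358, Function('F')(18)), Mul(-1, -345789)) = Add(Mul(Pow(Add(18, Mul(2, 358)), -1), Add(Rational(46, 21), 18)), Mul(-1, -345789)) = Add(Mul(Pow(Add(18, 716), -1), Rational(424, 21)), 345789) = Add(Mul(Pow(734, -1), Rational(424, 21)), 345789) = Add(Mul(Rational(1, 734), Rational(424, 21)), 345789) = Add(Rational(212, 7707), 345789) = Rational(2664996035, 7707)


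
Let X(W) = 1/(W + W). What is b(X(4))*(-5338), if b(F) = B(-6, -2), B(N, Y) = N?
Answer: 32028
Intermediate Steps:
X(W) = 1/(2*W)
b(F) = -6
b(X(4))*(-5338) = -6*(-5338) = 32028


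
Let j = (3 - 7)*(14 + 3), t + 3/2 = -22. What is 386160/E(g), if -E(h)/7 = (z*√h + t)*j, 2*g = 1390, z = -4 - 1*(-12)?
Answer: 9074760/20909609 + 3089280*√695/20909609 ≈ 4.3290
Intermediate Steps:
z = 8 (z = -4 + 12 = 8)
g = 695 (g = (½)*1390 = 695)
t = -47/2 (t = -3/2 - 22 = -47/2 ≈ -23.500)
j = -68 (j = -4*17 = -68)
E(h) = -11186 + 3808*√h (E(h) = -7*(8*√h - 47/2)*(-68) = -7*(-47/2 + 8*√h)*(-68) = -7*(1598 - 544*√h) = -11186 + 3808*√h)
386160/E(g) = 386160/(-11186 + 3808*√695)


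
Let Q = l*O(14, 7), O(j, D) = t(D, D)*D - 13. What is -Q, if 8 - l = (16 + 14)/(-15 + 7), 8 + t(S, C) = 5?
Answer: 799/2 ≈ 399.50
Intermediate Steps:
t(S, C) = -3 (t(S, C) = -8 + 5 = -3)
O(j, D) = -13 - 3*D (O(j, D) = -3*D - 13 = -13 - 3*D)
l = 47/4 (l = 8 - (16 + 14)/(-15 + 7) = 8 - 30/(-8) = 8 - 30*(-1)/8 = 8 - 1*(-15/4) = 8 + 15/4 = 47/4 ≈ 11.750)
Q = -799/2 (Q = 47*(-13 - 3*7)/4 = 47*(-13 - 21)/4 = (47/4)*(-34) = -799/2 ≈ -399.50)
-Q = -1*(-799/2) = 799/2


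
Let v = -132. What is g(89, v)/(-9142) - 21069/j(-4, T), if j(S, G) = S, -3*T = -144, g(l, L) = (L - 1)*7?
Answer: 13758323/2612 ≈ 5267.4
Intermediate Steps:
g(l, L) = -7 + 7*L (g(l, L) = (-1 + L)*7 = -7 + 7*L)
T = 48 (T = -⅓*(-144) = 48)
g(89, v)/(-9142) - 21069/j(-4, T) = (-7 + 7*(-132))/(-9142) - 21069/(-4) = (-7 - 924)*(-1/9142) - 21069*(-¼) = -931*(-1/9142) + 21069/4 = 133/1306 + 21069/4 = 13758323/2612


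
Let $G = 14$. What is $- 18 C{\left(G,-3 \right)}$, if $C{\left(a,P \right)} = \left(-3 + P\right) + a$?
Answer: $-144$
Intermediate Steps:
$C{\left(a,P \right)} = -3 + P + a$
$- 18 C{\left(G,-3 \right)} = - 18 \left(-3 - 3 + 14\right) = \left(-18\right) 8 = -144$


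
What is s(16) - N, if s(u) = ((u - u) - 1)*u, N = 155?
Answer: -171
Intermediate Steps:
s(u) = -u (s(u) = (0 - 1)*u = -u)
s(16) - N = -1*16 - 1*155 = -16 - 155 = -171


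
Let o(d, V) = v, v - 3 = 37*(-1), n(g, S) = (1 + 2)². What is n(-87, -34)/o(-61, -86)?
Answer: -9/34 ≈ -0.26471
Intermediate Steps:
n(g, S) = 9 (n(g, S) = 3² = 9)
v = -34 (v = 3 + 37*(-1) = 3 - 37 = -34)
o(d, V) = -34
n(-87, -34)/o(-61, -86) = 9/(-34) = 9*(-1/34) = -9/34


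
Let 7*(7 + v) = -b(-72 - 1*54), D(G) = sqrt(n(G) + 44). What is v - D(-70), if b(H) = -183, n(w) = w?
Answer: 134/7 - I*sqrt(26) ≈ 19.143 - 5.099*I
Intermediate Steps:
D(G) = sqrt(44 + G) (D(G) = sqrt(G + 44) = sqrt(44 + G))
v = 134/7 (v = -7 + (-1*(-183))/7 = -7 + (1/7)*183 = -7 + 183/7 = 134/7 ≈ 19.143)
v - D(-70) = 134/7 - sqrt(44 - 70) = 134/7 - sqrt(-26) = 134/7 - I*sqrt(26)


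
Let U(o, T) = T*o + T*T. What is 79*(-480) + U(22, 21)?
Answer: -37017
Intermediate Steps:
U(o, T) = T² + T*o (U(o, T) = T*o + T² = T² + T*o)
79*(-480) + U(22, 21) = 79*(-480) + 21*(21 + 22) = -37920 + 21*43 = -37920 + 903 = -37017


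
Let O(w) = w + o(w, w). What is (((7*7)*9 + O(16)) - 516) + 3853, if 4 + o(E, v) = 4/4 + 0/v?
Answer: 3791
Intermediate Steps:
o(E, v) = -3 (o(E, v) = -4 + (4/4 + 0/v) = -4 + (4*(¼) + 0) = -4 + (1 + 0) = -4 + 1 = -3)
O(w) = -3 + w (O(w) = w - 3 = -3 + w)
(((7*7)*9 + O(16)) - 516) + 3853 = (((7*7)*9 + (-3 + 16)) - 516) + 3853 = ((49*9 + 13) - 516) + 3853 = ((441 + 13) - 516) + 3853 = (454 - 516) + 3853 = -62 + 3853 = 3791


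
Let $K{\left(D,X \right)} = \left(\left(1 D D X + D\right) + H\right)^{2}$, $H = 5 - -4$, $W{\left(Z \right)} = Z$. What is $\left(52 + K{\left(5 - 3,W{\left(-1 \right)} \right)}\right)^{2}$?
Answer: $10201$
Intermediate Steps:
$H = 9$ ($H = 5 + 4 = 9$)
$K{\left(D,X \right)} = \left(9 + D + X D^{2}\right)^{2}$ ($K{\left(D,X \right)} = \left(\left(1 D D X + D\right) + 9\right)^{2} = \left(\left(D D X + D\right) + 9\right)^{2} = \left(\left(D^{2} X + D\right) + 9\right)^{2} = \left(\left(X D^{2} + D\right) + 9\right)^{2} = \left(\left(D + X D^{2}\right) + 9\right)^{2} = \left(9 + D + X D^{2}\right)^{2}$)
$\left(52 + K{\left(5 - 3,W{\left(-1 \right)} \right)}\right)^{2} = \left(52 + \left(9 + \left(5 - 3\right) - \left(5 - 3\right)^{2}\right)^{2}\right)^{2} = \left(52 + \left(9 + 2 - 2^{2}\right)^{2}\right)^{2} = \left(52 + \left(9 + 2 - 4\right)^{2}\right)^{2} = \left(52 + 7^{2}\right)^{2} = \left(52 + 49\right)^{2} = 101^{2} = 10201$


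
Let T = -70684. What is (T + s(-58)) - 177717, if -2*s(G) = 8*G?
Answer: -248169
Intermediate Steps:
s(G) = -4*G
(T + s(-58)) - 177717 = (-70684 - 4*(-58)) - 177717 = (-70684 + 232) - 177717 = -70452 - 177717 = -248169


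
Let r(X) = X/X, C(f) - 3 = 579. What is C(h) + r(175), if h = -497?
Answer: 583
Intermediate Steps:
C(f) = 582 (C(f) = 3 + 579 = 582)
r(X) = 1
C(h) + r(175) = 582 + 1 = 583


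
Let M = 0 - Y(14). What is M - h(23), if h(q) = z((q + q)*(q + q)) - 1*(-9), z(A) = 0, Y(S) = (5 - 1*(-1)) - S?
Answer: -1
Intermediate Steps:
Y(S) = 6 - S (Y(S) = (5 + 1) - S = 6 - S)
M = 8 (M = 0 - (6 - 1*14) = 0 - (6 - 14) = 0 - 1*(-8) = 0 + 8 = 8)
h(q) = 9 (h(q) = 0 - 1*(-9) = 0 + 9 = 9)
M - h(23) = 8 - 1*9 = 8 - 9 = -1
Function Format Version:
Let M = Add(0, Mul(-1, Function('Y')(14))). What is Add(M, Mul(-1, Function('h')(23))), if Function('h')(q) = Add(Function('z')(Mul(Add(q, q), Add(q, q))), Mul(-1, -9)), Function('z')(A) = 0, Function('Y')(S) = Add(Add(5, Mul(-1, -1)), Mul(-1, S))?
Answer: -1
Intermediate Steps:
Function('Y')(S) = Add(6, Mul(-1, S)) (Function('Y')(S) = Add(Add(5, 1), Mul(-1, S)) = Add(6, Mul(-1, S)))
M = 8 (M = Add(0, Mul(-1, Add(6, Mul(-1, 14)))) = Add(0, Mul(-1, Add(6, -14))) = Add(0, Mul(-1, -8)) = Add(0, 8) = 8)
Function('h')(q) = 9 (Function('h')(q) = Add(0, Mul(-1, -9)) = Add(0, 9) = 9)
Add(M, Mul(-1, Function('h')(23))) = Add(8, Mul(-1, 9)) = Add(8, -9) = -1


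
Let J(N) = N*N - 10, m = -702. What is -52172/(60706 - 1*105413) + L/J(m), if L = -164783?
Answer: 18343094987/22031341358 ≈ 0.83259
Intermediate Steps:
J(N) = -10 + N**2 (J(N) = N**2 - 10 = -10 + N**2)
-52172/(60706 - 1*105413) + L/J(m) = -52172/(60706 - 1*105413) - 164783/(-10 + (-702)**2) = -52172/(60706 - 105413) - 164783/(-10 + 492804) = -52172/(-44707) - 164783/492794 = -52172*(-1/44707) - 164783*1/492794 = 52172/44707 - 164783/492794 = 18343094987/22031341358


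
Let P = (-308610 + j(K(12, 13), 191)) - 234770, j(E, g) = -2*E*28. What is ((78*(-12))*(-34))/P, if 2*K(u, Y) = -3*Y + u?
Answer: -1989/33914 ≈ -0.058648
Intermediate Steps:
K(u, Y) = u/2 - 3*Y/2 (K(u, Y) = (-3*Y + u)/2 = (u - 3*Y)/2 = u/2 - 3*Y/2)
j(E, g) = -56*E
P = -542624 (P = (-308610 - 56*((½)*12 - 3/2*13)) - 234770 = (-308610 - 56*(6 - 39/2)) - 234770 = (-308610 - 56*(-27/2)) - 234770 = (-308610 + 756) - 234770 = -307854 - 234770 = -542624)
((78*(-12))*(-34))/P = ((78*(-12))*(-34))/(-542624) = -936*(-34)*(-1/542624) = 31824*(-1/542624) = -1989/33914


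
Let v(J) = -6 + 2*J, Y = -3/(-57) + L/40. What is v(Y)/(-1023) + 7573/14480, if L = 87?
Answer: 147621389/281447760 ≈ 0.52451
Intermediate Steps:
Y = 1693/760 (Y = -3/(-57) + 87/40 = -3*(-1/57) + 87*(1/40) = 1/19 + 87/40 = 1693/760 ≈ 2.2276)
v(Y)/(-1023) + 7573/14480 = (-6 + 2*(1693/760))/(-1023) + 7573/14480 = (-6 + 1693/380)*(-1/1023) + 7573*(1/14480) = -587/380*(-1/1023) + 7573/14480 = 587/388740 + 7573/14480 = 147621389/281447760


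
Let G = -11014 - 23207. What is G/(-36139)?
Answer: 34221/36139 ≈ 0.94693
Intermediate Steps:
G = -34221
G/(-36139) = -34221/(-36139) = -34221*(-1/36139) = 34221/36139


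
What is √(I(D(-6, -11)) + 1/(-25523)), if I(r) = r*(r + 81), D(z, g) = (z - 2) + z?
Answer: 5*I*√24441411829/25523 ≈ 30.627*I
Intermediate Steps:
D(z, g) = -2 + 2*z (D(z, g) = (-2 + z) + z = -2 + 2*z)
I(r) = r*(81 + r)
√(I(D(-6, -11)) + 1/(-25523)) = √((-2 + 2*(-6))*(81 + (-2 + 2*(-6))) + 1/(-25523)) = √((-2 - 12)*(81 + (-2 - 12)) - 1/25523) = √(-14*(81 - 14) - 1/25523) = √(-14*67 - 1/25523) = √(-938 - 1/25523) = √(-23940575/25523) = 5*I*√24441411829/25523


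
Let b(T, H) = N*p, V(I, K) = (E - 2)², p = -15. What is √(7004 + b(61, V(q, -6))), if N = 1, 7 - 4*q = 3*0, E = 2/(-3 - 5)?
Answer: √6989 ≈ 83.600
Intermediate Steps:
E = -¼ (E = 2/(-8) = 2*(-⅛) = -¼ ≈ -0.25000)
q = 7/4 (q = 7/4 - 3*0/4 = 7/4 - ¼*0 = 7/4 + 0 = 7/4 ≈ 1.7500)
V(I, K) = 81/16 (V(I, K) = (-¼ - 2)² = (-9/4)² = 81/16)
b(T, H) = -15 (b(T, H) = 1*(-15) = -15)
√(7004 + b(61, V(q, -6))) = √(7004 - 15) = √6989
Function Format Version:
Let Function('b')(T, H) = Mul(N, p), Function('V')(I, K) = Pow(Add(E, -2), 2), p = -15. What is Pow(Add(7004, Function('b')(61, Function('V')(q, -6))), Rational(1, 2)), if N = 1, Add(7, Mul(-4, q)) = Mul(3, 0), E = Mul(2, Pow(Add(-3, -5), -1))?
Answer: Pow(6989, Rational(1, 2)) ≈ 83.600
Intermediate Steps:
E = Rational(-1, 4) (E = Mul(2, Pow(-8, -1)) = Mul(2, Rational(-1, 8)) = Rational(-1, 4) ≈ -0.25000)
q = Rational(7, 4) (q = Add(Rational(7, 4), Mul(Rational(-1, 4), Mul(3, 0))) = Add(Rational(7, 4), Mul(Rational(-1, 4), 0)) = Add(Rational(7, 4), 0) = Rational(7, 4) ≈ 1.7500)
Function('V')(I, K) = Rational(81, 16) (Function('V')(I, K) = Pow(Add(Rational(-1, 4), -2), 2) = Pow(Rational(-9, 4), 2) = Rational(81, 16))
Function('b')(T, H) = -15 (Function('b')(T, H) = Mul(1, -15) = -15)
Pow(Add(7004, Function('b')(61, Function('V')(q, -6))), Rational(1, 2)) = Pow(Add(7004, -15), Rational(1, 2)) = Pow(6989, Rational(1, 2))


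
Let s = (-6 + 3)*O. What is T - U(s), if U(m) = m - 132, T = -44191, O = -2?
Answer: -44065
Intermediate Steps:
s = 6 (s = (-6 + 3)*(-2) = -3*(-2) = 6)
U(m) = -132 + m
T - U(s) = -44191 - (-132 + 6) = -44191 - 1*(-126) = -44191 + 126 = -44065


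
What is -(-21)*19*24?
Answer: 9576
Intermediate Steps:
-(-21)*19*24 = -21*(-19)*24 = 399*24 = 9576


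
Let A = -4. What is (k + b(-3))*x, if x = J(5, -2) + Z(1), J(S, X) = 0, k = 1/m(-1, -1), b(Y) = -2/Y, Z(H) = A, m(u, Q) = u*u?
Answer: -20/3 ≈ -6.6667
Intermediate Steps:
m(u, Q) = u**2
Z(H) = -4
k = 1 (k = 1/((-1)**2) = 1/1 = 1)
x = -4 (x = 0 - 4 = -4)
(k + b(-3))*x = (1 - 2/(-3))*(-4) = (1 - 2*(-1/3))*(-4) = (1 + 2/3)*(-4) = (5/3)*(-4) = -20/3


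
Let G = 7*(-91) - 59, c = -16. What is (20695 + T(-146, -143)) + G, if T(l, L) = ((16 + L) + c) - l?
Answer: 20002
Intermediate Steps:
G = -696 (G = -637 - 59 = -696)
T(l, L) = L - l (T(l, L) = ((16 + L) - 16) - l = L - l)
(20695 + T(-146, -143)) + G = (20695 + (-143 - 1*(-146))) - 696 = (20695 + (-143 + 146)) - 696 = (20695 + 3) - 696 = 20698 - 696 = 20002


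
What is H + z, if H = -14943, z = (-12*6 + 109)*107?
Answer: -10984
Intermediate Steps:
z = 3959 (z = (-72 + 109)*107 = 37*107 = 3959)
H + z = -14943 + 3959 = -10984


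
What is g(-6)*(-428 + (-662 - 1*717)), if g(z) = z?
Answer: 10842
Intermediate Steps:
g(-6)*(-428 + (-662 - 1*717)) = -6*(-428 + (-662 - 1*717)) = -6*(-428 + (-662 - 717)) = -6*(-428 - 1379) = -6*(-1807) = 10842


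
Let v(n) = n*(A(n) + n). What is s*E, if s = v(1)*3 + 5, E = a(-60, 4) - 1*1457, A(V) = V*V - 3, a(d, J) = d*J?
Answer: -3394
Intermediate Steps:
a(d, J) = J*d
A(V) = -3 + V² (A(V) = V² - 3 = -3 + V²)
E = -1697 (E = 4*(-60) - 1*1457 = -240 - 1457 = -1697)
v(n) = n*(-3 + n + n²) (v(n) = n*((-3 + n²) + n) = n*(-3 + n + n²))
s = 2 (s = (1*(-3 + 1 + 1²))*3 + 5 = (1*(-3 + 1 + 1))*3 + 5 = (1*(-1))*3 + 5 = -1*3 + 5 = -3 + 5 = 2)
s*E = 2*(-1697) = -3394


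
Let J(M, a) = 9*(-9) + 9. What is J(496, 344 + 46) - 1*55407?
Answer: -55479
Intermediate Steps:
J(M, a) = -72 (J(M, a) = -81 + 9 = -72)
J(496, 344 + 46) - 1*55407 = -72 - 1*55407 = -72 - 55407 = -55479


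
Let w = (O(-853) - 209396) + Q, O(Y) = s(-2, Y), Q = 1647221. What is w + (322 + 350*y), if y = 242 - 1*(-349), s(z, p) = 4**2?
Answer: 1645013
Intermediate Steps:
s(z, p) = 16
O(Y) = 16
y = 591 (y = 242 + 349 = 591)
w = 1437841 (w = (16 - 209396) + 1647221 = -209380 + 1647221 = 1437841)
w + (322 + 350*y) = 1437841 + (322 + 350*591) = 1437841 + (322 + 206850) = 1437841 + 207172 = 1645013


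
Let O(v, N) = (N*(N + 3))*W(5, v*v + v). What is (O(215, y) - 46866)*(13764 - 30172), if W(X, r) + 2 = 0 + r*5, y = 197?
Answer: -150109479512272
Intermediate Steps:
W(X, r) = -2 + 5*r (W(X, r) = -2 + (0 + r*5) = -2 + (0 + 5*r) = -2 + 5*r)
O(v, N) = N*(3 + N)*(-2 + 5*v + 5*v²) (O(v, N) = (N*(N + 3))*(-2 + 5*(v*v + v)) = (N*(3 + N))*(-2 + 5*(v² + v)) = (N*(3 + N))*(-2 + 5*(v + v²)) = (N*(3 + N))*(-2 + (5*v + 5*v²)) = (N*(3 + N))*(-2 + 5*v + 5*v²) = N*(3 + N)*(-2 + 5*v + 5*v²))
(O(215, y) - 46866)*(13764 - 30172) = (197*(-2 + 5*215*(1 + 215))*(3 + 197) - 46866)*(13764 - 30172) = (197*(-2 + 5*215*216)*200 - 46866)*(-16408) = (197*(-2 + 232200)*200 - 46866)*(-16408) = (197*232198*200 - 46866)*(-16408) = (9148601200 - 46866)*(-16408) = 9148554334*(-16408) = -150109479512272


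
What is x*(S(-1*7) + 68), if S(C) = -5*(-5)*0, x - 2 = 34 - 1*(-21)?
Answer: 3876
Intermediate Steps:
x = 57 (x = 2 + (34 - 1*(-21)) = 2 + (34 + 21) = 2 + 55 = 57)
S(C) = 0 (S(C) = 25*0 = 0)
x*(S(-1*7) + 68) = 57*(0 + 68) = 57*68 = 3876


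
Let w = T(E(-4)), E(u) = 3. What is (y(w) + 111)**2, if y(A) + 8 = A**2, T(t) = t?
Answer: 12544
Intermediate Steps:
w = 3
y(A) = -8 + A**2
(y(w) + 111)**2 = ((-8 + 3**2) + 111)**2 = ((-8 + 9) + 111)**2 = (1 + 111)**2 = 112**2 = 12544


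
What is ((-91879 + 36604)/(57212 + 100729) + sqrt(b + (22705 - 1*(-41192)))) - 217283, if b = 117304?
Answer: -11439316526/52647 + sqrt(181201) ≈ -2.1686e+5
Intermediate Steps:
((-91879 + 36604)/(57212 + 100729) + sqrt(b + (22705 - 1*(-41192)))) - 217283 = ((-91879 + 36604)/(57212 + 100729) + sqrt(117304 + (22705 - 1*(-41192)))) - 217283 = (-55275/157941 + sqrt(117304 + (22705 + 41192))) - 217283 = (-55275*1/157941 + sqrt(117304 + 63897)) - 217283 = (-18425/52647 + sqrt(181201)) - 217283 = -11439316526/52647 + sqrt(181201)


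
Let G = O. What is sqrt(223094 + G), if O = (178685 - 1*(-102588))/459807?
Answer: sqrt(47167215470682717)/459807 ≈ 472.33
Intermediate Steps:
O = 281273/459807 (O = (178685 + 102588)*(1/459807) = 281273*(1/459807) = 281273/459807 ≈ 0.61172)
G = 281273/459807 ≈ 0.61172
sqrt(223094 + G) = sqrt(223094 + 281273/459807) = sqrt(102580464131/459807) = sqrt(47167215470682717)/459807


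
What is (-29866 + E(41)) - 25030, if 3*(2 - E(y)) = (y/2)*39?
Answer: -110321/2 ≈ -55161.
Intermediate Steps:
E(y) = 2 - 13*y/2 (E(y) = 2 - y/2*39/3 = 2 - 13*y/2)
(-29866 + E(41)) - 25030 = (-29866 + (2 - 13/2*41)) - 25030 = (-29866 + (2 - 533/2)) - 25030 = (-29866 - 529/2) - 25030 = -60261/2 - 25030 = -110321/2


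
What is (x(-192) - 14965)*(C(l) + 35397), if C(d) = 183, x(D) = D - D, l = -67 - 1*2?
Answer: -532454700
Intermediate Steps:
l = -69 (l = -67 - 2 = -69)
x(D) = 0
(x(-192) - 14965)*(C(l) + 35397) = (0 - 14965)*(183 + 35397) = -14965*35580 = -532454700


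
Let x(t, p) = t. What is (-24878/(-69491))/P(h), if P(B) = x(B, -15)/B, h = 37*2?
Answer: 24878/69491 ≈ 0.35800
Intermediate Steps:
h = 74
P(B) = 1 (P(B) = B/B = 1)
(-24878/(-69491))/P(h) = -24878/(-69491)/1 = -24878*(-1/69491)*1 = (24878/69491)*1 = 24878/69491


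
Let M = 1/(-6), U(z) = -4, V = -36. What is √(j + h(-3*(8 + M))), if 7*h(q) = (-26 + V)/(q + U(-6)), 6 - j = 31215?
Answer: I*√4625906285/385 ≈ 176.66*I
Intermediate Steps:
M = -⅙ ≈ -0.16667
j = -31209 (j = 6 - 1*31215 = 6 - 31215 = -31209)
h(q) = -62/(7*(-4 + q)) (h(q) = ((-26 - 36)/(q - 4))/7 = (-62/(-4 + q))/7 = -62/(7*(-4 + q)))
√(j + h(-3*(8 + M))) = √(-31209 - 62/(-28 + 7*(-3*(8 - ⅙)))) = √(-31209 - 62/(-28 + 7*(-3*47/6))) = √(-31209 - 62/(-28 + 7*(-47/2))) = √(-31209 - 62/(-28 - 329/2)) = √(-31209 - 62/(-385/2)) = √(-31209 - 62*(-2/385)) = √(-31209 + 124/385) = √(-12015341/385) = I*√4625906285/385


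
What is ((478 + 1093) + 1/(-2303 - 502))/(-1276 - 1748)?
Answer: -314761/605880 ≈ -0.51951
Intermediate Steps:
((478 + 1093) + 1/(-2303 - 502))/(-1276 - 1748) = (1571 + 1/(-2805))/(-3024) = (1571 - 1/2805)*(-1/3024) = (4406654/2805)*(-1/3024) = -314761/605880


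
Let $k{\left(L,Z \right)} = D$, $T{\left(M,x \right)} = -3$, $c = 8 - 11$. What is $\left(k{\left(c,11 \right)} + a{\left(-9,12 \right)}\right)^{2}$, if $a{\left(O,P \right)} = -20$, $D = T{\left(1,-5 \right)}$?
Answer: $529$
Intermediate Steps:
$c = -3$ ($c = 8 - 11 = -3$)
$D = -3$
$k{\left(L,Z \right)} = -3$
$\left(k{\left(c,11 \right)} + a{\left(-9,12 \right)}\right)^{2} = \left(-3 - 20\right)^{2} = \left(-23\right)^{2} = 529$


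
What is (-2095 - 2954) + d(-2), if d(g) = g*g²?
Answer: -5057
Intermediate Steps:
d(g) = g³
(-2095 - 2954) + d(-2) = (-2095 - 2954) + (-2)³ = -5049 - 8 = -5057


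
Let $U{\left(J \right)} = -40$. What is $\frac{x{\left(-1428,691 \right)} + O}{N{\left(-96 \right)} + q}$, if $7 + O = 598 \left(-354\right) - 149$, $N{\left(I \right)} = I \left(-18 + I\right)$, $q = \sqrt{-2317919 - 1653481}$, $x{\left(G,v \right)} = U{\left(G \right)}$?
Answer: $- \frac{96620928}{5155939} + \frac{264860 i \sqrt{39714}}{15467817} \approx -18.74 + 3.4124 i$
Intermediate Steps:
$x{\left(G,v \right)} = -40$
$q = 10 i \sqrt{39714}$ ($q = \sqrt{-3971400} = 10 i \sqrt{39714} \approx 1992.8 i$)
$O = -211848$ ($O = -7 + \left(598 \left(-354\right) - 149\right) = -7 - 211841 = -211848$)
$\frac{x{\left(-1428,691 \right)} + O}{N{\left(-96 \right)} + q} = \frac{-40 - 211848}{- 96 \left(-18 - 96\right) + 10 i \sqrt{39714}} = - \frac{211888}{\left(-96\right) \left(-114\right) + 10 i \sqrt{39714}} = - \frac{211888}{10944 + 10 i \sqrt{39714}}$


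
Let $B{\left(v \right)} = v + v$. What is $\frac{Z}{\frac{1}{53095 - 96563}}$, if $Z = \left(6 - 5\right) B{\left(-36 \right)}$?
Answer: $3129696$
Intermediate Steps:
$B{\left(v \right)} = 2 v$
$Z = -72$ ($Z = \left(6 - 5\right) 2 \left(-36\right) = 1 \left(-72\right) = -72$)
$\frac{Z}{\frac{1}{53095 - 96563}} = - \frac{72}{\frac{1}{53095 - 96563}} = - \frac{72}{\frac{1}{-43468}} = - \frac{72}{- \frac{1}{43468}} = \left(-72\right) \left(-43468\right) = 3129696$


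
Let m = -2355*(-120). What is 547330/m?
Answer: 54733/28260 ≈ 1.9368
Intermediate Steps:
m = 282600
547330/m = 547330/282600 = 547330*(1/282600) = 54733/28260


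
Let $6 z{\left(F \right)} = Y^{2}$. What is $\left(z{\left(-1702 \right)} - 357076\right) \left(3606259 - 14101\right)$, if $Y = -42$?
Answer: $-1281617315556$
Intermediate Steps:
$z{\left(F \right)} = 294$ ($z{\left(F \right)} = \frac{\left(-42\right)^{2}}{6} = \frac{1}{6} \cdot 1764 = 294$)
$\left(z{\left(-1702 \right)} - 357076\right) \left(3606259 - 14101\right) = \left(294 - 357076\right) \left(3606259 - 14101\right) = \left(-356782\right) 3592158 = -1281617315556$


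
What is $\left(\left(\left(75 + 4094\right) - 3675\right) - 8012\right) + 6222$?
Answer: $-1296$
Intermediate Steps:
$\left(\left(\left(75 + 4094\right) - 3675\right) - 8012\right) + 6222 = \left(\left(4169 - 3675\right) - 8012\right) + 6222 = \left(494 - 8012\right) + 6222 = -7518 + 6222 = -1296$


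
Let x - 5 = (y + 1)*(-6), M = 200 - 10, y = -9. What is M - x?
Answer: 137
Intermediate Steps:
M = 190
x = 53 (x = 5 + (-9 + 1)*(-6) = 5 - 8*(-6) = 5 + 48 = 53)
M - x = 190 - 1*53 = 190 - 53 = 137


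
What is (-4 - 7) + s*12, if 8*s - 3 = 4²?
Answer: 35/2 ≈ 17.500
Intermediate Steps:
s = 19/8 (s = 3/8 + (⅛)*4² = 3/8 + (⅛)*16 = 3/8 + 2 = 19/8 ≈ 2.3750)
(-4 - 7) + s*12 = (-4 - 7) + (19/8)*12 = -11 + 57/2 = 35/2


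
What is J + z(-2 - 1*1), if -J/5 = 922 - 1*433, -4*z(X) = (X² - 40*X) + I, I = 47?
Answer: -2489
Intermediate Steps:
z(X) = -47/4 + 10*X - X²/4 (z(X) = -((X² - 40*X) + 47)/4 = -(47 + X² - 40*X)/4 = -47/4 + 10*X - X²/4)
J = -2445 (J = -5*(922 - 1*433) = -5*(922 - 433) = -5*489 = -2445)
J + z(-2 - 1*1) = -2445 + (-47/4 + 10*(-2 - 1*1) - (-2 - 1*1)²/4) = -2445 + (-47/4 + 10*(-2 - 1) - (-2 - 1)²/4) = -2445 + (-47/4 + 10*(-3) - ¼*(-3)²) = -2445 + (-47/4 - 30 - ¼*9) = -2445 + (-47/4 - 30 - 9/4) = -2445 - 44 = -2489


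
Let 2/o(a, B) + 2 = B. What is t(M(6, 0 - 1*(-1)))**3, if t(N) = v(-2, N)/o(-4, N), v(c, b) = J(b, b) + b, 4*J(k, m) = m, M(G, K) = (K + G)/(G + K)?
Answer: -125/512 ≈ -0.24414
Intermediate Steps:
o(a, B) = 2/(-2 + B)
M(G, K) = 1 (M(G, K) = (G + K)/(G + K) = 1)
J(k, m) = m/4
v(c, b) = 5*b/4 (v(c, b) = b/4 + b = 5*b/4)
t(N) = 5*N*(-1 + N/2)/4 (t(N) = (5*N/4)/((2/(-2 + N))) = (5*N/4)*(-1 + N/2) = 5*N*(-1 + N/2)/4)
t(M(6, 0 - 1*(-1)))**3 = ((5/8)*1*(-2 + 1))**3 = ((5/8)*1*(-1))**3 = (-5/8)**3 = -125/512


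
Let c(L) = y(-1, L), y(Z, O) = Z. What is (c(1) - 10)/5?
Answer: -11/5 ≈ -2.2000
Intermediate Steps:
c(L) = -1
(c(1) - 10)/5 = (-1 - 10)/5 = -11*1/5 = -11/5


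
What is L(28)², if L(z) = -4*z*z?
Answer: 9834496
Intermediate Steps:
L(z) = -4*z²
L(28)² = (-4*28²)² = (-4*784)² = (-3136)² = 9834496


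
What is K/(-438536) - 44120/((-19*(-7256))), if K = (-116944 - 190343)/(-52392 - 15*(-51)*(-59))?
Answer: -4138190957543/12930524709368 ≈ -0.32003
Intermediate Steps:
K = 5391/1711 (K = -307287/(-52392 + 765*(-59)) = -307287/(-52392 - 45135) = -307287/(-97527) = -307287*(-1/97527) = 5391/1711 ≈ 3.1508)
K/(-438536) - 44120/((-19*(-7256))) = (5391/1711)/(-438536) - 44120/((-19*(-7256))) = (5391/1711)*(-1/438536) - 44120/137864 = -5391/750335096 - 44120*1/137864 = -5391/750335096 - 5515/17233 = -4138190957543/12930524709368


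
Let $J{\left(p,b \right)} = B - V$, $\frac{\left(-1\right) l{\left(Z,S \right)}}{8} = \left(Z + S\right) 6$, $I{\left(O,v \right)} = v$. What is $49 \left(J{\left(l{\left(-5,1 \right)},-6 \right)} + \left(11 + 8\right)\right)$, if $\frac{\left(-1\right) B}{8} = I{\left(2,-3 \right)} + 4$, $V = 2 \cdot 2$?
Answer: $343$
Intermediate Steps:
$l{\left(Z,S \right)} = - 48 S - 48 Z$ ($l{\left(Z,S \right)} = - 8 \left(Z + S\right) 6 = - 8 \left(S + Z\right) 6 = - 8 \left(6 S + 6 Z\right) = - 48 S - 48 Z$)
$V = 4$
$B = -8$ ($B = - 8 \left(-3 + 4\right) = \left(-8\right) 1 = -8$)
$J{\left(p,b \right)} = -12$ ($J{\left(p,b \right)} = -8 - 4 = -12$)
$49 \left(J{\left(l{\left(-5,1 \right)},-6 \right)} + \left(11 + 8\right)\right) = 49 \left(-12 + \left(11 + 8\right)\right) = 49 \left(-12 + 19\right) = 49 \cdot 7 = 343$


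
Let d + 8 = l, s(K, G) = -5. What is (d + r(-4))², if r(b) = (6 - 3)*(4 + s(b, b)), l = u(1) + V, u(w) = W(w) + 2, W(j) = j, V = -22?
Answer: 900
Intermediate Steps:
u(w) = 2 + w (u(w) = w + 2 = 2 + w)
l = -19 (l = (2 + 1) - 22 = 3 - 22 = -19)
d = -27 (d = -8 - 19 = -27)
r(b) = -3 (r(b) = (6 - 3)*(4 - 5) = 3*(-1) = -3)
(d + r(-4))² = (-27 - 3)² = (-30)² = 900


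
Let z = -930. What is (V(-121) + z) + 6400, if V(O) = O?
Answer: 5349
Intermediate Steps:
(V(-121) + z) + 6400 = (-121 - 930) + 6400 = -1051 + 6400 = 5349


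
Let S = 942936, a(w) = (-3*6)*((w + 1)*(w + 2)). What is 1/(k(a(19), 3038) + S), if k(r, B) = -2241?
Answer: 1/940695 ≈ 1.0630e-6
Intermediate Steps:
a(w) = -18*(1 + w)*(2 + w)
1/(k(a(19), 3038) + S) = 1/(-2241 + 942936) = 1/940695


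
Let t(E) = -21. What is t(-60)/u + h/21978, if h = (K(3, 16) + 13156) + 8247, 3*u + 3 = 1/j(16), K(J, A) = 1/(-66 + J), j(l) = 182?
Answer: 8305427792/377307315 ≈ 22.012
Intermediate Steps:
u = -545/546 (u = -1 + (⅓)/182 = -1 + (⅓)*(1/182) = -1 + 1/546 = -545/546 ≈ -0.99817)
h = 1348388/63 (h = (1/(-66 + 3) + 13156) + 8247 = (1/(-63) + 13156) + 8247 = (-1/63 + 13156) + 8247 = 828827/63 + 8247 = 1348388/63 ≈ 21403.)
t(-60)/u + h/21978 = -21/(-545/546) + (1348388/63)/21978 = -21*(-546/545) + (1348388/63)*(1/21978) = 11466/545 + 674194/692307 = 8305427792/377307315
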